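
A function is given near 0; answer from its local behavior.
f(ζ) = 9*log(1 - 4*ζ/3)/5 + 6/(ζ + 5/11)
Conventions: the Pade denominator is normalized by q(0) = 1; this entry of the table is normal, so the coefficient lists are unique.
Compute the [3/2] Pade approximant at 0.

Taylor coefficients needed (expand at 0): a_0 = 66/5, a_1 = -786/25, a_2 = 7786/125, a_3 = -798614/5625, a_4 = 8656754/28125, a_5 = -287632882/421875.
Write the denominator as Q(ζ) = 1 + q1*ζ + q2*ζ^2. Requiring Q*f - P = O(ζ^6) with deg P <= 3 kills the coefficients of ζ^4..ζ^5 in Q*f:
  ζ^4: a_4 + q1*a_3 + q2*a_2 = 0, i.e. 8656754/28125 + (-798614/5625)*q1 + (7786/125)*q2 = 0.
  ζ^5: a_5 + q1*a_4 + q2*a_3 = 0, i.e. -287632882/421875 + (8656754/28125)*q1 + (-798614/5625)*q2 = 0.
Solving this linear system: q1 = 487190203/389636765, q2 = -2444738488/1168910295.
The numerator is Q*f truncated at degree 3: P0 = a_0 = 66/5; P1 = a_1 + q1*a_0 = -5819269212/389636765; P2 = a_2 + q1*a_1 + q2*a_0 = -1288867508/278311975; P3 = a_3 + q1*a_2 + q2*a_1 = 29158318792/17533654425.

The Pade approximant has numerator coefficients [66/5, -5819269212/389636765, -1288867508/278311975, 29158318792/17533654425]; denominator coefficients [1, 487190203/389636765, -2444738488/1168910295].


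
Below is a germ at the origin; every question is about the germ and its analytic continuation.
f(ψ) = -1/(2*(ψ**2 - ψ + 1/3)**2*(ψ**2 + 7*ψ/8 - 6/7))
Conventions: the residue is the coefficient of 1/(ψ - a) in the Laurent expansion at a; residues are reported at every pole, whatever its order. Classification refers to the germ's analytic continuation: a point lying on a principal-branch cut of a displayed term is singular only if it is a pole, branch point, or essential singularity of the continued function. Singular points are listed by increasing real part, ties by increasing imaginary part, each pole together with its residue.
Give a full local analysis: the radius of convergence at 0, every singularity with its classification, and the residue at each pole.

Denominator factor (ψ**2 - ψ + 1/3)^2: discriminant -1/3, complex-conjugate roots (1/2) + ((1/6)*sqrt(3))*i and (1/2) - ((1/6)*sqrt(3))*i; poles of order 2, moduli (1/3)*sqrt(3) and (1/3)*sqrt(3).
Denominator factor (ψ**2 + 7*ψ/8 - 6/7): discriminant 1879/448, real irrational roots -7/16 + (1/112)*sqrt(13153) and -7/16 - (1/112)*sqrt(13153); poles of order 1, moduli -7/16 + (1/112)*sqrt(13153) and 7/16 + (1/112)*sqrt(13153).
The radius of convergence is the smallest modulus among the singular points: (1/3)*sqrt(3).
The factor ψ**2 + 7*ψ/8 - 6/7 splits as (ψ - a)(ψ - a') with a = -7/16 - (1/112)*sqrt(13153), a' = -7/16 + (1/112)*sqrt(13153). At the order-1 pole a set g(ψ) = (ψ - a)*f(ψ) = [-1/(2*(ψ**2 - ψ + 1/3)**2)] / (ψ - a').
Simple pole: residue = g(a) at a = -7/16 - (1/112)*sqrt(13153), which is -60066846/4060225 + (985173714/7629162775)*sqrt(13153).
The factor ψ**2 - ψ + 1/3 splits as (ψ - a)(ψ - a') with a = (1/2) - ((1/6)*sqrt(3))*i, a' = (1/2) + ((1/6)*sqrt(3))*i. At the order-2 pole a set g(ψ) = (ψ - a)^2*f(ψ) = [-1/(2*(ψ**2 + 7*ψ/8 - 6/7))] / (ψ - a')^2.
Order-2 pole: residue = g'(a); g'((1/2) - ((1/6)*sqrt(3))*i) = (60066846/4060225) + ((19153638/4060225)*sqrt(3))*i, so the residue is (60066846/4060225) + ((19153638/4060225)*sqrt(3))*i.
The factor ψ**2 - ψ + 1/3 splits as (ψ - a)(ψ - a') with a = (1/2) + ((1/6)*sqrt(3))*i, a' = (1/2) - ((1/6)*sqrt(3))*i. At the order-2 pole a set g(ψ) = (ψ - a)^2*f(ψ) = [-1/(2*(ψ**2 + 7*ψ/8 - 6/7))] / (ψ - a')^2.
Order-2 pole: residue = g'(a); g'((1/2) + ((1/6)*sqrt(3))*i) = (60066846/4060225) - ((19153638/4060225)*sqrt(3))*i, so the residue is (60066846/4060225) - ((19153638/4060225)*sqrt(3))*i.
The factor ψ**2 + 7*ψ/8 - 6/7 splits as (ψ - a)(ψ - a') with a = -7/16 + (1/112)*sqrt(13153), a' = -7/16 - (1/112)*sqrt(13153). At the order-1 pole a set g(ψ) = (ψ - a)*f(ψ) = [-1/(2*(ψ**2 - ψ + 1/3)**2)] / (ψ - a').
Simple pole: residue = g(a) at a = -7/16 + (1/112)*sqrt(13153), which is -60066846/4060225 - (985173714/7629162775)*sqrt(13153).
List the singular points by increasing real part (a conjugate pair: the negative imaginary part first).

Radius of convergence at 0: (1/3)*sqrt(3).
At -7/16 - (1/112)*sqrt(13153): a pole of order 1; residue -60066846/4060225 + (985173714/7629162775)*sqrt(13153).
At (1/2) - ((1/6)*sqrt(3))*i: a pole of order 2; residue (60066846/4060225) + ((19153638/4060225)*sqrt(3))*i.
At (1/2) + ((1/6)*sqrt(3))*i: a pole of order 2; residue (60066846/4060225) - ((19153638/4060225)*sqrt(3))*i.
At -7/16 + (1/112)*sqrt(13153): a pole of order 1; residue -60066846/4060225 - (985173714/7629162775)*sqrt(13153).


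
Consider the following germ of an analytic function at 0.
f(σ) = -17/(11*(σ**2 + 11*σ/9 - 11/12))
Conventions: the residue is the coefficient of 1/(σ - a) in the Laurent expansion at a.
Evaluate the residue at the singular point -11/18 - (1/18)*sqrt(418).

The residue is (153/4598)*sqrt(418).

The factor σ**2 + 11*σ/9 - 11/12 splits as (σ - a)(σ - a') with a = -11/18 - (1/18)*sqrt(418), a' = -11/18 + (1/18)*sqrt(418). At the order-1 pole a set g(σ) = (σ - a)*f(σ) = [-17/11] / (σ - a').
Simple pole: residue = g(a) at a = -11/18 - (1/18)*sqrt(418), which is (153/4598)*sqrt(418).


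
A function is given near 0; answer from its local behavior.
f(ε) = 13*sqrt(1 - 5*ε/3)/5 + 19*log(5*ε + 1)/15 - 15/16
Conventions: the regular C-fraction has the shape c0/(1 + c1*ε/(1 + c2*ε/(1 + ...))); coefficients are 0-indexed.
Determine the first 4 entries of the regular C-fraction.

Taylor coefficients (expand at 0): a_0 = 133/80, a_1 = 25/6, a_2 = -1205/72, a_3 = 22475/432.
c0 = a_0 = 133/80. Peel one level at a time: if S = 1 + c*ε/S' with S'(0) = 1, then c is the ε-coefficient of S and S' = c*ε/(S - 1).
S_1 = c0/f = 1 + (-1000/399)*ε + (867550/53067)*ε^2 + ...; c1 = -1000/399.
S_2 = c1*ε/(S_1 - 1) = 1 + (17351/2660)*ε + (1459/400)*ε^2 + ...; c2 = 17351/2660.
S_3 = c2*ε/(S_2 - 1) = 1 + (-194047/347020)*ε + ...; c3 = -194047/347020.

The regular C-fraction coefficients are [133/80, -1000/399, 17351/2660, -194047/347020].


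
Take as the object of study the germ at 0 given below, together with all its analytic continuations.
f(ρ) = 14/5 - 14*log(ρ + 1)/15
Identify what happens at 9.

The point is a regular point.

There is no denominator, hence no pole anywhere.
Branch term log(1 - ρ/(-1)): argument at 9 is 10, nonzero, so 9 is not its branch point (a point on a principal cut is still regular for the continued germ).
So the germ continues analytically to 9.


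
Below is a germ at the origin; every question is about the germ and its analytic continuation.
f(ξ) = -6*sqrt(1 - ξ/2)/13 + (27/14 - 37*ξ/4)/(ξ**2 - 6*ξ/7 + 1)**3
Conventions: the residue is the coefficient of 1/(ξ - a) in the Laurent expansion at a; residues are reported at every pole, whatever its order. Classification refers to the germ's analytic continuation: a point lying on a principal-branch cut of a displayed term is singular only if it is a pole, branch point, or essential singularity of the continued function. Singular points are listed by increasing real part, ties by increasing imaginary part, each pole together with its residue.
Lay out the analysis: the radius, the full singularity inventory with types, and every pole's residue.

Denominator factor (ξ**2 - 6*ξ/7 + 1)^3: discriminant -160/49, complex-conjugate roots (3/7) + ((2/7)*sqrt(10))*i and (3/7) - ((2/7)*sqrt(10))*i; poles of order 3, moduli 1 and 1.
Branch term (-6/13)*sqrt(1 - ξ/(2)): its argument vanishes at ξ = 2, a square-root branch point, modulus 2.
The radius of convergence is the smallest modulus among the singular points: 1.
The branch term is analytic at (3/7) - ((2/7)*sqrt(10))*i and contributes nothing to the residue; only the rational part matters.
The factor ξ**2 - 6*ξ/7 + 1 splits as (ξ - a)(ξ - a') with a = (3/7) - ((2/7)*sqrt(10))*i, a' = (3/7) + ((2/7)*sqrt(10))*i. At the order-3 pole a set g(ξ) = (ξ - a)^3*(rational part) = [27/14 - 37*ξ/4] / (ξ - a')^3.
Order-3 pole: residue = g''(a)/2; g''((3/7) - ((2/7)*sqrt(10))*i) = -((410571/1024000)*sqrt(10))*i, so the residue is -((410571/2048000)*sqrt(10))*i.
The branch term is analytic at (3/7) + ((2/7)*sqrt(10))*i and contributes nothing to the residue; only the rational part matters.
The factor ξ**2 - 6*ξ/7 + 1 splits as (ξ - a)(ξ - a') with a = (3/7) + ((2/7)*sqrt(10))*i, a' = (3/7) - ((2/7)*sqrt(10))*i. At the order-3 pole a set g(ξ) = (ξ - a)^3*(rational part) = [27/14 - 37*ξ/4] / (ξ - a')^3.
Order-3 pole: residue = g''(a)/2; g''((3/7) + ((2/7)*sqrt(10))*i) = ((410571/1024000)*sqrt(10))*i, so the residue is ((410571/2048000)*sqrt(10))*i.
List the singular points by increasing real part (a conjugate pair: the negative imaginary part first).

Radius of convergence at 0: 1.
At (3/7) - ((2/7)*sqrt(10))*i: a pole of order 3; residue -((410571/2048000)*sqrt(10))*i.
At (3/7) + ((2/7)*sqrt(10))*i: a pole of order 3; residue ((410571/2048000)*sqrt(10))*i.
At 2: an algebraic (square-root) branch point.


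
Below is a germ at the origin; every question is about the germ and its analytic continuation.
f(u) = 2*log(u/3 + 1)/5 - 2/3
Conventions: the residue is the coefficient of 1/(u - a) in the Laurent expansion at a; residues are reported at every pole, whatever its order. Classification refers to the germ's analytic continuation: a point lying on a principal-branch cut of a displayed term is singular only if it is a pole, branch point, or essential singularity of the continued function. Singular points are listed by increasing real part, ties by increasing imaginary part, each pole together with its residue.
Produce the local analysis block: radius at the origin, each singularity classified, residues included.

Radius of convergence at 0: 3.
At -3: a logarithmic branch point.

Branch term (2/5)*log(1 - u/(-3)): its argument vanishes at u = -3, a logarithmic branch point, modulus 3.
The radius of convergence is the smallest modulus among the singular points: 3.


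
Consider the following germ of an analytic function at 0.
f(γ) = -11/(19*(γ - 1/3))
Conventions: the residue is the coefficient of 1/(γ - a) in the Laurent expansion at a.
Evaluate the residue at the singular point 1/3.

At the order-1 pole 1/3 set g(γ) = (γ - (1/3))*f(γ) = -11/19.
Simple pole: residue = g(a) at a = 1/3, which is -11/19.

The residue is -11/19.


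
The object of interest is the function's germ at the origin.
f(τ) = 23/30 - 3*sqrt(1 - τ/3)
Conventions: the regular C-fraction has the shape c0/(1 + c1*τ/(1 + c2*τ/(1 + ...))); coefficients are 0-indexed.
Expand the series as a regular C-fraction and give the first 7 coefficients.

Taylor coefficients (expand at 0): a_0 = -67/30, a_1 = 1/2, a_2 = 1/24, a_3 = 1/144, a_4 = 5/3456, a_5 = 7/20736, a_6 = 7/82944.
c0 = a_0 = -67/30. Peel one level at a time: if S = 1 + c*τ/S' with S'(0) = 1, then c is the τ-coefficient of S and S' = c*τ/(S - 1).
S_1 = c0/f = 1 + (15/67)*τ + (1235/17956)*τ^2 + ...; c1 = 15/67.
S_2 = c1*τ/(S_1 - 1) = 1 + (-247/804)*τ + (-1/144)*τ^2 + ...; c2 = -247/804.
S_3 = c2*τ/(S_2 - 1) = 1 + (-67/2964)*τ + (-28609/8785296)*τ^2 + ...; c3 = -67/2964.
S_4 = c3*τ/(S_3 - 1) = 1 + (-427/2964)*τ + (-1/144)*τ^2 + ...; c4 = -427/2964.
S_5 = c4*τ/(S_4 - 1) = 1 + (-247/5124)*τ + (-149929/26255376)*τ^2 + ...; c5 = -247/5124.
S_6 = c5*τ/(S_5 - 1) = 1 + (-607/5124)*τ + ...; c6 = -607/5124.

The regular C-fraction coefficients are [-67/30, 15/67, -247/804, -67/2964, -427/2964, -247/5124, -607/5124].


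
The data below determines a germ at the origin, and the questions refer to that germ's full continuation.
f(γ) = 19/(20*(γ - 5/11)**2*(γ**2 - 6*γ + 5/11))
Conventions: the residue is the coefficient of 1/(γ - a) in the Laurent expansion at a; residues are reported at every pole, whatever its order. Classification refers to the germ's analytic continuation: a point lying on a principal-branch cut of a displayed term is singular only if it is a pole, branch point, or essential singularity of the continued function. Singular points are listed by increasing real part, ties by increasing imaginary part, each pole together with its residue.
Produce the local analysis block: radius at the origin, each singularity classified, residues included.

Denominator factor (γ - 5/11)^2: pole of order 2 at 5/11, modulus 5/11.
Denominator factor (γ**2 - 6*γ + 5/11): discriminant 376/11, real irrational roots 3 + (1/11)*sqrt(1034) and 3 - (1/11)*sqrt(1034); poles of order 1, moduli 3 + (1/11)*sqrt(1034) and 3 - (1/11)*sqrt(1034).
The radius of convergence is the smallest modulus among the singular points: 3 - (1/11)*sqrt(1034).
The factor γ**2 - 6*γ + 5/11 splits as (γ - a)(γ - a') with a = 3 - (1/11)*sqrt(1034), a' = 3 + (1/11)*sqrt(1034). At the order-1 pole a set g(γ) = (γ - a)*f(γ) = [19/(20*(γ - 5/11)**2)] / (γ - a').
Simple pole: residue = g(a) at a = 3 - (1/11)*sqrt(1034), which is -177023/312500 - (2089791/117500000)*sqrt(1034).
At the order-2 pole 5/11 set g(γ) = (γ - (5/11))^2*f(γ) = 19/(20*(γ**2 - 6*γ + 5/11)).
Order-2 pole: residue = g'(a); g'(5/11) = 177023/156250, so the residue is 177023/156250.
The factor γ**2 - 6*γ + 5/11 splits as (γ - a)(γ - a') with a = 3 + (1/11)*sqrt(1034), a' = 3 - (1/11)*sqrt(1034). At the order-1 pole a set g(γ) = (γ - a)*f(γ) = [19/(20*(γ - 5/11)**2)] / (γ - a').
Simple pole: residue = g(a) at a = 3 + (1/11)*sqrt(1034), which is -177023/312500 + (2089791/117500000)*sqrt(1034).
List the singular points by increasing real part (a conjugate pair: the negative imaginary part first).

Radius of convergence at 0: 3 - (1/11)*sqrt(1034).
At 3 - (1/11)*sqrt(1034): a pole of order 1; residue -177023/312500 - (2089791/117500000)*sqrt(1034).
At 5/11: a pole of order 2; residue 177023/156250.
At 3 + (1/11)*sqrt(1034): a pole of order 1; residue -177023/312500 + (2089791/117500000)*sqrt(1034).


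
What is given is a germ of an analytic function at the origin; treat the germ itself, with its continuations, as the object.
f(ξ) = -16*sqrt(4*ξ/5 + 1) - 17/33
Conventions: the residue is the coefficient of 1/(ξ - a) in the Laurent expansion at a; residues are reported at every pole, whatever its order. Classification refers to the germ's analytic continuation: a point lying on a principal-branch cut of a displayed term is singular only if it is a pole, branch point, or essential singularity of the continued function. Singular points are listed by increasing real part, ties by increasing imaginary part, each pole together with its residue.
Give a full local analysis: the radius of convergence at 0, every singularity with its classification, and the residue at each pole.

Branch term (-16)*sqrt(1 - ξ/(-5/4)): its argument vanishes at ξ = -5/4, a square-root branch point, modulus 5/4.
The radius of convergence is the smallest modulus among the singular points: 5/4.

Radius of convergence at 0: 5/4.
At -5/4: an algebraic (square-root) branch point.


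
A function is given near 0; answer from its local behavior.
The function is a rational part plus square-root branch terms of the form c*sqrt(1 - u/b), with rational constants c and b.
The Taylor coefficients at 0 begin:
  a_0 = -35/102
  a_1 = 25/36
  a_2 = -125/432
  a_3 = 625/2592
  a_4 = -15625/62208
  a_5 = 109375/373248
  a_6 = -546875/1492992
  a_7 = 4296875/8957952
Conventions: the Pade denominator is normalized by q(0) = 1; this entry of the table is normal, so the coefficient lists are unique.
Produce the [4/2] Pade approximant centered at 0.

The Pade approximant has numerator coefficients [-35/102, 25/918, 2875/3672, 625/2592, -3125/186624]; denominator coefficients [1, 35/18, 175/216].

Taylor coefficients needed (read off): a_0 = -35/102, a_1 = 25/36, a_2 = -125/432, a_3 = 625/2592, a_4 = -15625/62208, a_5 = 109375/373248, a_6 = -546875/1492992.
Write the denominator as Q(u) = 1 + q1*u + q2*u^2. Requiring Q*f - P = O(u^7) with deg P <= 4 kills the coefficients of u^5..u^6 in Q*f:
  u^5: a_5 + q1*a_4 + q2*a_3 = 0, i.e. 109375/373248 + (-15625/62208)*q1 + (625/2592)*q2 = 0.
  u^6: a_6 + q1*a_5 + q2*a_4 = 0, i.e. -546875/1492992 + (109375/373248)*q1 + (-15625/62208)*q2 = 0.
Solving this linear system: q1 = 35/18, q2 = 175/216.
The numerator is Q*f truncated at degree 4: P0 = a_0 = -35/102; P1 = a_1 + q1*a_0 = 25/918; P2 = a_2 + q1*a_1 + q2*a_0 = 2875/3672; P3 = a_3 + q1*a_2 + q2*a_1 = 625/2592; P4 = a_4 + q1*a_3 + q2*a_2 = -3125/186624.


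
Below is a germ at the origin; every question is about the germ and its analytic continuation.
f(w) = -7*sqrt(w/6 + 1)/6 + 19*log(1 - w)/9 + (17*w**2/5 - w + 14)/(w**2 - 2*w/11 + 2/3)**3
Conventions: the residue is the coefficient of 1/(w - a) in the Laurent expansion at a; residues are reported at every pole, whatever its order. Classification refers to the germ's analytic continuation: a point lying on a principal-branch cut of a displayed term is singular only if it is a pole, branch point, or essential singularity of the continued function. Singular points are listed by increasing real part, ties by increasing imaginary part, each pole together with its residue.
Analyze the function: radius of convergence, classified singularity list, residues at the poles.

Radius of convergence at 0: (1/3)*sqrt(6).
At -6: an algebraic (square-root) branch point.
At (1/11) - ((1/33)*sqrt(717))*i: a pole of order 3; residue ((319244343/1092153520)*sqrt(717))*i.
At (1/11) + ((1/33)*sqrt(717))*i: a pole of order 3; residue -((319244343/1092153520)*sqrt(717))*i.
At 1: a logarithmic branch point.

Denominator factor (w**2 - 2*w/11 + 2/3)^3: discriminant -956/363, complex-conjugate roots (1/11) + ((1/33)*sqrt(717))*i and (1/11) - ((1/33)*sqrt(717))*i; poles of order 3, moduli (1/3)*sqrt(6) and (1/3)*sqrt(6).
Branch term (19/9)*log(1 - w/(1)): its argument vanishes at w = 1, a logarithmic branch point, modulus 1.
Branch term (-7/6)*sqrt(1 - w/(-6)): its argument vanishes at w = -6, a square-root branch point, modulus 6.
The radius of convergence is the smallest modulus among the singular points: (1/3)*sqrt(6).
The branch terms are analytic at (1/11) - ((1/33)*sqrt(717))*i and contribute nothing to the residue; only the rational part matters.
The factor w**2 - 2*w/11 + 2/3 splits as (w - a)(w - a') with a = (1/11) - ((1/33)*sqrt(717))*i, a' = (1/11) + ((1/33)*sqrt(717))*i. At the order-3 pole a set g(w) = (w - a)^3*(rational part) = [17*w**2/5 - w + 14] / (w - a')^3.
Order-3 pole: residue = g''(a)/2; g''((1/11) - ((1/33)*sqrt(717))*i) = ((319244343/546076760)*sqrt(717))*i, so the residue is ((319244343/1092153520)*sqrt(717))*i.
The branch terms are analytic at (1/11) + ((1/33)*sqrt(717))*i and contribute nothing to the residue; only the rational part matters.
The factor w**2 - 2*w/11 + 2/3 splits as (w - a)(w - a') with a = (1/11) + ((1/33)*sqrt(717))*i, a' = (1/11) - ((1/33)*sqrt(717))*i. At the order-3 pole a set g(w) = (w - a)^3*(rational part) = [17*w**2/5 - w + 14] / (w - a')^3.
Order-3 pole: residue = g''(a)/2; g''((1/11) + ((1/33)*sqrt(717))*i) = -((319244343/546076760)*sqrt(717))*i, so the residue is -((319244343/1092153520)*sqrt(717))*i.
List the singular points by increasing real part (a conjugate pair: the negative imaginary part first).


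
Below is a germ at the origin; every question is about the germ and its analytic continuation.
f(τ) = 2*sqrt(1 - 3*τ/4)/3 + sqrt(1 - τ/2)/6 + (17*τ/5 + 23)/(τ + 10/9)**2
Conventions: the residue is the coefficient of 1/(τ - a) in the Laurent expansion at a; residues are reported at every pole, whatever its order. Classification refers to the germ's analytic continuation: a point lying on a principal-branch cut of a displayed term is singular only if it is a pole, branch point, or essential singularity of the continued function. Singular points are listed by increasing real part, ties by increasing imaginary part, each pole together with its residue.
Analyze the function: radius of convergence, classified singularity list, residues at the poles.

Radius of convergence at 0: 10/9.
At -10/9: a pole of order 2; residue 17/5.
At 4/3: an algebraic (square-root) branch point.
At 2: an algebraic (square-root) branch point.

Denominator factor (τ + 10/9)^2: pole of order 2 at -10/9, modulus 10/9.
Branch term (2/3)*sqrt(1 - τ/(4/3)): its argument vanishes at τ = 4/3, a square-root branch point, modulus 4/3.
Branch term (1/6)*sqrt(1 - τ/(2)): its argument vanishes at τ = 2, a square-root branch point, modulus 2.
The radius of convergence is the smallest modulus among the singular points: 10/9.
The branch terms are analytic at -10/9 and contribute nothing to the residue; only the rational part matters.
At the order-2 pole -10/9 set g(τ) = (τ - (-10/9))^2*(rational part) = 17*τ/5 + 23.
Order-2 pole: residue = g'(a); g'(-10/9) = 17/5, so the residue is 17/5.
List the singular points by increasing real part (a conjugate pair: the negative imaginary part first).


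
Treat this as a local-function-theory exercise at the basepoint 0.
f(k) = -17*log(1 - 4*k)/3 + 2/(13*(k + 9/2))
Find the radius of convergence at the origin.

The radius of convergence is 1/4.

Denominator factor (k + 9/2): pole of order 1 at -9/2, modulus 9/2.
Branch term (-17/3)*log(1 - k/(1/4)): its argument vanishes at k = 1/4, a logarithmic branch point, modulus 1/4.
The radius of convergence is the smallest modulus among the singular points: 1/4.


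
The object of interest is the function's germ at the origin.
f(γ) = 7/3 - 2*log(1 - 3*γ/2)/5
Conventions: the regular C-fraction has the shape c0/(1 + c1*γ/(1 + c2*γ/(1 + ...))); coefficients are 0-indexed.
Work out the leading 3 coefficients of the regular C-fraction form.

The regular C-fraction coefficients are [7/3, -9/35, -69/140].

Taylor coefficients (expand at 0): a_0 = 7/3, a_1 = 3/5, a_2 = 9/20.
c0 = a_0 = 7/3. Peel one level at a time: if S = 1 + c*γ/S' with S'(0) = 1, then c is the γ-coefficient of S and S' = c*γ/(S - 1).
S_1 = c0/f = 1 + (-9/35)*γ + (-621/4900)*γ^2 + ...; c1 = -9/35.
S_2 = c1*γ/(S_1 - 1) = 1 + (-69/140)*γ + ...; c2 = -69/140.


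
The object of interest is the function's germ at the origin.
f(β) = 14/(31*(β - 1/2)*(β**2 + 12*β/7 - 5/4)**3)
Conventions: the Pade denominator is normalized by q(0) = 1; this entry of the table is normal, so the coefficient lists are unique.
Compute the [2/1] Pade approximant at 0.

Taylor coefficients needed (expand at 0): a_0 = 1792/3875, a_1 = 54784/19375, a_2 = 262144/21875, a_3 = 199294976/4746875.
Write the denominator as Q(β) = 1 + q1*β. Requiring Q*f - P = O(β^4) with deg P <= 2 kills the coefficients of β^3..β^3 in Q*f:
  β^3: a_3 + q1*a_2 = 0, i.e. 199294976/4746875 + (262144/21875)*q1 = 0.
Solving this linear system: q1 = -3041/868.
The numerator is Q*f truncated at degree 2: P0 = a_0 = 1792/3875; P1 = a_1 + q1*a_0 = 725184/600625; P2 = a_2 + q1*a_1 = 43672704/21021875.

The Pade approximant has numerator coefficients [1792/3875, 725184/600625, 43672704/21021875]; denominator coefficients [1, -3041/868].


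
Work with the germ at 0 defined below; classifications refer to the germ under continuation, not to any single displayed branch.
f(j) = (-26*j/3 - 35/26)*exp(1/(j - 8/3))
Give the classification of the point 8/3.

The exponent 1/(j - (8/3)) has a pole at 8/3, so exp(1/(j - (8/3))) takes every nonzero value near it: an essential singularity (not a pole of any order).

The point is an essential singularity.


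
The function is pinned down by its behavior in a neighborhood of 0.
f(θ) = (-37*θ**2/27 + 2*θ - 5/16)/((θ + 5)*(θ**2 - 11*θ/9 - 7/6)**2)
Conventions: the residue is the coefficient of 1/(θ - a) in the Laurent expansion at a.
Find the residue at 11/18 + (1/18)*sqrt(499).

The factor θ**2 - 11*θ/9 - 7/6 splits as (θ - a)(θ - a') with a = 11/18 + (1/18)*sqrt(499), a' = 11/18 - (1/18)*sqrt(499). At the order-2 pole a set g(θ) = (θ - a)^2*f(θ) = [(-37*θ**2/27 + 2*θ - 5/16)/(θ + 5)] / (θ - a')^2.
Order-2 pole: residue = g'(a); g'(11/18 + (1/18)*sqrt(499)) = 57765/2324168 - (220897725/72340019521)*sqrt(499), so the residue is 57765/2324168 - (220897725/72340019521)*sqrt(499).

The residue is 57765/2324168 - (220897725/72340019521)*sqrt(499).


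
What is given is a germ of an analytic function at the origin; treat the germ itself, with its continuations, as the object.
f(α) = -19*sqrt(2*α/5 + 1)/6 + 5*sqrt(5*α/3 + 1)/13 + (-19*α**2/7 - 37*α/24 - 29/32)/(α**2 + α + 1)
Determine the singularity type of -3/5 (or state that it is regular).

The term (5/13)*sqrt(1 - α/(-3/5)) has argument 1 - -3/5/(-3/5) = 0 at -3/5: a square-root (algebraic, two-sheeted) branch point; the remaining terms are analytic or single-valued there.

The point is an algebraic (square-root) branch point.


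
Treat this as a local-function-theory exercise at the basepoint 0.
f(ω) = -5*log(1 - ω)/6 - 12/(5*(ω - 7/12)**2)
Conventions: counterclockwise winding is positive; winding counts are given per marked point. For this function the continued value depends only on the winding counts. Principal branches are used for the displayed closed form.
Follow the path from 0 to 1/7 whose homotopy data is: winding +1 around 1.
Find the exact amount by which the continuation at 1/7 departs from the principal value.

The rational part is single-valued and drops out of the difference; each branch term changes only by its own monodromy.
(-5/6)*log(1 - ω/(1)): each positive loop around 1 adds 2*pi*i to the log, so winding +1 contributes (-5/6)*(1)*2*pi*i = -(5/3)*pi*i.
Summing the contributions at ω = 1/7 gives -(5/3)*pi*i.

Continued minus principal equals -(5/3)*pi*i.


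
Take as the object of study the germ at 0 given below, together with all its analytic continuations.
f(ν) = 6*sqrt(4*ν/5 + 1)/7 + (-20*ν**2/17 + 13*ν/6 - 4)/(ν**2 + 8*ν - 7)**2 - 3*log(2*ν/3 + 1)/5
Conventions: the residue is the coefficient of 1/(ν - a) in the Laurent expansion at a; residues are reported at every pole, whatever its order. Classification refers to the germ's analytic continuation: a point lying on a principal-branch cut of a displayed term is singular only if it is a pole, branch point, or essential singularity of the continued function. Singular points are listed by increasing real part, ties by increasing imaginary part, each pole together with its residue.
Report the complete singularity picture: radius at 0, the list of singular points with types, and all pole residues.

Denominator factor (ν**2 + 8*ν - 7)^2: discriminant 92, real irrational roots -4 + sqrt(23) and -4 - sqrt(23); poles of order 2, moduli -4 + sqrt(23) and 4 + sqrt(23).
Branch term (-3/5)*log(1 - ν/(-3/2)): its argument vanishes at ν = -3/2, a logarithmic branch point, modulus 3/2.
Branch term (6/7)*sqrt(1 - ν/(-5/4)): its argument vanishes at ν = -5/4, a square-root branch point, modulus 5/4.
The radius of convergence is the smallest modulus among the singular points: -4 + sqrt(23).
The branch terms are analytic at -4 - sqrt(23) and contribute nothing to the residue; only the rational part matters.
The factor ν**2 + 8*ν - 7 splits as (ν - a)(ν - a') with a = -4 - sqrt(23), a' = -4 + sqrt(23). At the order-2 pole a set g(ν) = (ν - a)^2*(rational part) = [-20*ν**2/17 + 13*ν/6 - 4] / (ν - a')^2.
Order-2 pole: residue = g'(a); g'(-4 - sqrt(23)) = -(113/53958)*sqrt(23), so the residue is -(113/53958)*sqrt(23).
The branch terms are analytic at -4 + sqrt(23) and contribute nothing to the residue; only the rational part matters.
The factor ν**2 + 8*ν - 7 splits as (ν - a)(ν - a') with a = -4 + sqrt(23), a' = -4 - sqrt(23). At the order-2 pole a set g(ν) = (ν - a)^2*(rational part) = [-20*ν**2/17 + 13*ν/6 - 4] / (ν - a')^2.
Order-2 pole: residue = g'(a); g'(-4 + sqrt(23)) = (113/53958)*sqrt(23), so the residue is (113/53958)*sqrt(23).
List the singular points by increasing real part (a conjugate pair: the negative imaginary part first).

Radius of convergence at 0: -4 + sqrt(23).
At -4 - sqrt(23): a pole of order 2; residue -(113/53958)*sqrt(23).
At -3/2: a logarithmic branch point.
At -5/4: an algebraic (square-root) branch point.
At -4 + sqrt(23): a pole of order 2; residue (113/53958)*sqrt(23).


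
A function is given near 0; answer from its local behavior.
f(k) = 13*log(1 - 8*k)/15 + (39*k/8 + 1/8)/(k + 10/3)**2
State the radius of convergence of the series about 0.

The radius of convergence is 1/8.

Denominator factor (k + 10/3)^2: pole of order 2 at -10/3, modulus 10/3.
Branch term (13/15)*log(1 - k/(1/8)): its argument vanishes at k = 1/8, a logarithmic branch point, modulus 1/8.
The radius of convergence is the smallest modulus among the singular points: 1/8.


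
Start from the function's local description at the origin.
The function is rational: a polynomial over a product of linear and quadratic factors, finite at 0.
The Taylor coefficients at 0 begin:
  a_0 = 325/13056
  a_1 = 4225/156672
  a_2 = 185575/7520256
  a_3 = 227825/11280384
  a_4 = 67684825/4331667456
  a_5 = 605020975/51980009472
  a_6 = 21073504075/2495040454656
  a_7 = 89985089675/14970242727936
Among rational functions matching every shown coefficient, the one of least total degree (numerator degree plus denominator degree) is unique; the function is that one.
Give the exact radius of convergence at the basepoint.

No rational of total degree below 3 reproduces all 8 coefficients; solving the [0/3] Pade equations on them gives f(y) = 13/(34*(y - 8/5)**2*(y + 6)), whose expansion matches every shown term.
Denominator factor (y + 6): pole of order 1 at -6, modulus 6.
Denominator factor (y - 8/5)^2: pole of order 2 at 8/5, modulus 8/5.
The radius of convergence is the smallest modulus among the singular points: 8/5.

The radius of convergence is 8/5.


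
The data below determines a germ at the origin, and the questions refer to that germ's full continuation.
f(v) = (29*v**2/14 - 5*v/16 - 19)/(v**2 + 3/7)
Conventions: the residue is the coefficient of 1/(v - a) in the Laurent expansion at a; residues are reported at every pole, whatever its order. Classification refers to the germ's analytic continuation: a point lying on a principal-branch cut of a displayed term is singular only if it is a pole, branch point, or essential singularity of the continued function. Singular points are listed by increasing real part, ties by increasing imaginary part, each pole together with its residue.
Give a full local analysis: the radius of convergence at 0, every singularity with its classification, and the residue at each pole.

Denominator factor (v**2 + 3/7): discriminant -12/7, complex-conjugate roots ((1/7)*sqrt(21))*i and -((1/7)*sqrt(21))*i; poles of order 1, moduli (1/7)*sqrt(21) and (1/7)*sqrt(21).
The radius of convergence is the smallest modulus among the singular points: (1/7)*sqrt(21).
The factor v**2 + 3/7 splits as (v - a)(v - a') with a = -((1/7)*sqrt(21))*i, a' = ((1/7)*sqrt(21))*i. At the order-1 pole a set g(v) = (v - a)*f(v) = [29*v**2/14 - 5*v/16 - 19] / (v - a').
Simple pole: residue = g(a) at a = -((1/7)*sqrt(21))*i, which is (-5/32) - ((1949/588)*sqrt(21))*i.
The factor v**2 + 3/7 splits as (v - a)(v - a') with a = ((1/7)*sqrt(21))*i, a' = -((1/7)*sqrt(21))*i. At the order-1 pole a set g(v) = (v - a)*f(v) = [29*v**2/14 - 5*v/16 - 19] / (v - a').
Simple pole: residue = g(a) at a = ((1/7)*sqrt(21))*i, which is (-5/32) + ((1949/588)*sqrt(21))*i.
List the singular points by increasing real part (a conjugate pair: the negative imaginary part first).

Radius of convergence at 0: (1/7)*sqrt(21).
At -((1/7)*sqrt(21))*i: a pole of order 1; residue (-5/32) - ((1949/588)*sqrt(21))*i.
At ((1/7)*sqrt(21))*i: a pole of order 1; residue (-5/32) + ((1949/588)*sqrt(21))*i.


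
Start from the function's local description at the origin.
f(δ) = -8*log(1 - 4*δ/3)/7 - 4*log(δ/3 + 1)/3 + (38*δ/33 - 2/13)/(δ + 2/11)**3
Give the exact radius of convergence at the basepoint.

Denominator factor (δ + 2/11)^3: pole of order 3 at -2/11, modulus 2/11.
Branch term (-8/7)*log(1 - δ/(3/4)): its argument vanishes at δ = 3/4, a logarithmic branch point, modulus 3/4.
Branch term (-4/3)*log(1 - δ/(-3)): its argument vanishes at δ = -3, a logarithmic branch point, modulus 3.
The radius of convergence is the smallest modulus among the singular points: 2/11.

The radius of convergence is 2/11.


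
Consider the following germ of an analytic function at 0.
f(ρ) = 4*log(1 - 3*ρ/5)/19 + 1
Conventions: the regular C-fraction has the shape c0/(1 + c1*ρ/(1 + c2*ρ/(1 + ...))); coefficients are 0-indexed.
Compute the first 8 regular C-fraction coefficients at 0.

The regular C-fraction coefficients are [1, 12/95, -81/190, -19/270, -31/135, -81/775, -303/1550, -837/7070].

Taylor coefficients (expand at 0): a_0 = 1, a_1 = -12/95, a_2 = -18/475, a_3 = -36/2375, a_4 = -81/11875, a_5 = -972/296875, a_6 = -486/296875, a_7 = -8748/10390625.
c0 = a_0 = 1. Peel one level at a time: if S = 1 + c*ρ/S' with S'(0) = 1, then c is the ρ-coefficient of S and S' = c*ρ/(S - 1).
S_1 = c0/f = 1 + (12/95)*ρ + (486/9025)*ρ^2 + ...; c1 = 12/95.
S_2 = c1*ρ/(S_1 - 1) = 1 + (-81/190)*ρ + (-3/100)*ρ^2 + ...; c2 = -81/190.
S_3 = c2*ρ/(S_2 - 1) = 1 + (-19/270)*ρ + (-589/36450)*ρ^2 + ...; c3 = -19/270.
S_4 = c3*ρ/(S_3 - 1) = 1 + (-31/135)*ρ + (-3/125)*ρ^2 + ...; c4 = -31/135.
S_5 = c4*ρ/(S_4 - 1) = 1 + (-81/775)*ρ + (-24543/1201250)*ρ^2 + ...; c5 = -81/775.
S_6 = c5*ρ/(S_5 - 1) = 1 + (-303/1550)*ρ + (-81/3500)*ρ^2 + ...; c6 = -303/1550.
S_7 = c6*ρ/(S_6 - 1) = 1 + (-837/7070)*ρ + ...; c7 = -837/7070.


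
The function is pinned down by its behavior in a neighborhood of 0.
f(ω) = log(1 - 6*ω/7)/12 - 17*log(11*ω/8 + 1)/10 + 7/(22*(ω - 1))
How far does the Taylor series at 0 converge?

Denominator factor (ω - 1): pole of order 1 at 1, modulus 1.
Branch term (-17/10)*log(1 - ω/(-8/11)): its argument vanishes at ω = -8/11, a logarithmic branch point, modulus 8/11.
Branch term (1/12)*log(1 - ω/(7/6)): its argument vanishes at ω = 7/6, a logarithmic branch point, modulus 7/6.
The radius of convergence is the smallest modulus among the singular points: 8/11.

The radius of convergence is 8/11.


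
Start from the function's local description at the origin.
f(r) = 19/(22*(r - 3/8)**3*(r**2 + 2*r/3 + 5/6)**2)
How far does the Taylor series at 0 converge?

The radius of convergence is 3/8.

Denominator factor (r - 3/8)^3: pole of order 3 at 3/8, modulus 3/8.
Denominator factor (r**2 + 2*r/3 + 5/6)^2: discriminant -26/9, complex-conjugate roots (-1/3) + ((1/6)*sqrt(26))*i and (-1/3) - ((1/6)*sqrt(26))*i; poles of order 2, moduli (1/6)*sqrt(30) and (1/6)*sqrt(30).
The radius of convergence is the smallest modulus among the singular points: 3/8.


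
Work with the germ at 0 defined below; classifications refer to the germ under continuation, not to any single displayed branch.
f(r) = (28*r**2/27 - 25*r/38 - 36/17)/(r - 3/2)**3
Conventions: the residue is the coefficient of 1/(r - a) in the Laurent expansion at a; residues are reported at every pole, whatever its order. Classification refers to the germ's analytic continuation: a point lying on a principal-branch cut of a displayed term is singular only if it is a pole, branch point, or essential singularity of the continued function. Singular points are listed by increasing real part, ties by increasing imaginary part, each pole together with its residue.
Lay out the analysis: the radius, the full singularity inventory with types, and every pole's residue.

Radius of convergence at 0: 3/2.
At 3/2: a pole of order 3; residue 28/27.

Denominator factor (r - 3/2)^3: pole of order 3 at 3/2, modulus 3/2.
The radius of convergence is the smallest modulus among the singular points: 3/2.
At the order-3 pole 3/2 set g(r) = (r - (3/2))^3*f(r) = 28*r**2/27 - 25*r/38 - 36/17.
Order-3 pole: residue = g''(a)/2; g''(3/2) = 56/27, so the residue is 28/27.


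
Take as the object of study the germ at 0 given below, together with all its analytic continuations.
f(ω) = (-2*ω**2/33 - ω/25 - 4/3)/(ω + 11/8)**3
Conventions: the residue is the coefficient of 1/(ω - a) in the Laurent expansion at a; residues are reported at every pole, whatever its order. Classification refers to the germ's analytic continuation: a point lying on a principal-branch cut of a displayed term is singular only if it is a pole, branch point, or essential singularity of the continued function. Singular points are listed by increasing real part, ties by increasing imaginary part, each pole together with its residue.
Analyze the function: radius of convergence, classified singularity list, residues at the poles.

Denominator factor (ω + 11/8)^3: pole of order 3 at -11/8, modulus 11/8.
The radius of convergence is the smallest modulus among the singular points: 11/8.
At the order-3 pole -11/8 set g(ω) = (ω - (-11/8))^3*f(ω) = -2*ω**2/33 - ω/25 - 4/3.
Order-3 pole: residue = g''(a)/2; g''(-11/8) = -4/33, so the residue is -2/33.

Radius of convergence at 0: 11/8.
At -11/8: a pole of order 3; residue -2/33.


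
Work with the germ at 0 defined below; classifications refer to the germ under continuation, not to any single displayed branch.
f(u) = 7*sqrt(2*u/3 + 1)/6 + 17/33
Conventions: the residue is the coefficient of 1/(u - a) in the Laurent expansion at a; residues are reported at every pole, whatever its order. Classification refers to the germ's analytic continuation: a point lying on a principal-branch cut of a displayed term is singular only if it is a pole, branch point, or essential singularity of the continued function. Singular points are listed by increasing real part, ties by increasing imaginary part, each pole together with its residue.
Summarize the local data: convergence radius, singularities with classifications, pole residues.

Radius of convergence at 0: 3/2.
At -3/2: an algebraic (square-root) branch point.

Branch term (7/6)*sqrt(1 - u/(-3/2)): its argument vanishes at u = -3/2, a square-root branch point, modulus 3/2.
The radius of convergence is the smallest modulus among the singular points: 3/2.


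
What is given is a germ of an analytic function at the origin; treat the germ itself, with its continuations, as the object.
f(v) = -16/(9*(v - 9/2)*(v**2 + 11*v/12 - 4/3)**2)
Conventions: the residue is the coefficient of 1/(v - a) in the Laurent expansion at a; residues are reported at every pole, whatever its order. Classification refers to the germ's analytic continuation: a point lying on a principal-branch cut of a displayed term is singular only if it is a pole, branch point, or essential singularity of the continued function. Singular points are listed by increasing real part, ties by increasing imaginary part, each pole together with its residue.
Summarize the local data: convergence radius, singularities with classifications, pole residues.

Radius of convergence at 0: -11/24 + (1/24)*sqrt(889).
At -11/24 - (1/24)*sqrt(889): a pole of order 2; residue 512/305809 + (7145984/4932393361)*sqrt(889).
At -11/24 + (1/24)*sqrt(889): a pole of order 2; residue 512/305809 - (7145984/4932393361)*sqrt(889).
At 9/2: a pole of order 1; residue -1024/305809.

Denominator factor (v - 9/2): pole of order 1 at 9/2, modulus 9/2.
Denominator factor (v**2 + 11*v/12 - 4/3)^2: discriminant 889/144, real irrational roots -11/24 + (1/24)*sqrt(889) and -11/24 - (1/24)*sqrt(889); poles of order 2, moduli -11/24 + (1/24)*sqrt(889) and 11/24 + (1/24)*sqrt(889).
The radius of convergence is the smallest modulus among the singular points: -11/24 + (1/24)*sqrt(889).
The factor v**2 + 11*v/12 - 4/3 splits as (v - a)(v - a') with a = -11/24 - (1/24)*sqrt(889), a' = -11/24 + (1/24)*sqrt(889). At the order-2 pole a set g(v) = (v - a)^2*f(v) = [-16/(9*(v - 9/2))] / (v - a')^2.
Order-2 pole: residue = g'(a); g'(-11/24 - (1/24)*sqrt(889)) = 512/305809 + (7145984/4932393361)*sqrt(889), so the residue is 512/305809 + (7145984/4932393361)*sqrt(889).
The factor v**2 + 11*v/12 - 4/3 splits as (v - a)(v - a') with a = -11/24 + (1/24)*sqrt(889), a' = -11/24 - (1/24)*sqrt(889). At the order-2 pole a set g(v) = (v - a)^2*f(v) = [-16/(9*(v - 9/2))] / (v - a')^2.
Order-2 pole: residue = g'(a); g'(-11/24 + (1/24)*sqrt(889)) = 512/305809 - (7145984/4932393361)*sqrt(889), so the residue is 512/305809 - (7145984/4932393361)*sqrt(889).
At the order-1 pole 9/2 set g(v) = (v - (9/2))*f(v) = -16/(9*(v**2 + 11*v/12 - 4/3)**2).
Simple pole: residue = g(a) at a = 9/2, which is -1024/305809.
List the singular points by increasing real part (a conjugate pair: the negative imaginary part first).
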